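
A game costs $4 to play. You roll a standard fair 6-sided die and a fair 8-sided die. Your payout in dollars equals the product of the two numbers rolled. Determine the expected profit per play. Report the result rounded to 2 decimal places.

Distribution of the product of the two numbers rolled: 1 w.p. 1/48, 2 w.p. 1/24, 3 w.p. 1/24, 4 w.p. 1/16, 5 w.p. 1/24, 6 w.p. 1/12, …
E[payout] = (1/48)·1 + (1/24)·2 + (1/24)·3 + (1/16)·4 + (1/24)·5 + (1/12)·6 + (1/48)·7 + (1/16)·8 + (1/48)·9 + (1/24)·10 + (1/12)·12 + (1/48)·14 + (1/24)·15 + (1/24)·16 + (1/24)·18 + (1/24)·20 + (1/48)·21 + (1/16)·24 + (1/48)·25 + (1/48)·28 + (1/24)·30 + (1/48)·32 + (1/48)·35 + (1/48)·36 + (1/48)·40 + (1/48)·42 + (1/48)·48 = 63/4
Expected profit = 63/4 − 4 = 47/4 ≈ $11.75

$11.75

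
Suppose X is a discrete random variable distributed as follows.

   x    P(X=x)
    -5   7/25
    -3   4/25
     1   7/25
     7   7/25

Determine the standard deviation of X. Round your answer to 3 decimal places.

4.723

E[X] = 9/25, E[X²] = 561/25
Var(X) = E[X²] − (E[X])² = 561/25 − 81/625 = 13944/625
SD(X) = √(13944/625) ≈ 4.723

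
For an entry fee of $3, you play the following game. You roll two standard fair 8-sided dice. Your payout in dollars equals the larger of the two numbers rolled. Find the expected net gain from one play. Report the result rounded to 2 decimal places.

$2.81

Distribution of the larger of the two numbers rolled: 1 w.p. 1/64, 2 w.p. 3/64, 3 w.p. 5/64, 4 w.p. 7/64, 5 w.p. 9/64, 6 w.p. 11/64, …
E[payout] = (1/64)·1 + (3/64)·2 + (5/64)·3 + (7/64)·4 + (9/64)·5 + (11/64)·6 + (13/64)·7 + (15/64)·8 = 93/16
Expected profit = 93/16 − 3 = 45/16 ≈ $2.81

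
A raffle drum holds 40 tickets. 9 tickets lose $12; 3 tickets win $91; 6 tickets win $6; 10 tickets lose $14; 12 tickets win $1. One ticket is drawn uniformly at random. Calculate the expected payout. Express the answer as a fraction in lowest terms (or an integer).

73/40 dollars

E[payout] = (9/40)·(-12) + (3/40)·91 + (6/40)·6 + (10/40)·(-14) + (12/40)·1 = 73/40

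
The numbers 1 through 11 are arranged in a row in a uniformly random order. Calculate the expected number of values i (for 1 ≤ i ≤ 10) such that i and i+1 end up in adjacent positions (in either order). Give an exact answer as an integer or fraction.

20/11

For each i ∈ {1,…,10}, let Xᵢ = 1 if i and i+1 are adjacent. P(Xᵢ=1) = 2·(11−1)!/11! = 2/11.
By linearity, E[ΣXᵢ] = (10)·(2/11) = 20/11.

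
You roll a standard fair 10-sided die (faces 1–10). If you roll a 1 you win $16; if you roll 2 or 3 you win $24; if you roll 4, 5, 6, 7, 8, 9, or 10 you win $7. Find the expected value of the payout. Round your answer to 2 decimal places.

$11.30

E[payout] = (7/10)·7 + (1/10)·16 + (1/5)·24 = 113/10
≈ $11.30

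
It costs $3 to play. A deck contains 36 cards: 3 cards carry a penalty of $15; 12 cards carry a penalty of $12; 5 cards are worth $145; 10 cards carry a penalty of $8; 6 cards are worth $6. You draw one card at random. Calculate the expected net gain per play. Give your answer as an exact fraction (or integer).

E[payout] = (3/36)·(-15) + (12/36)·(-12) + (5/36)·145 + (10/36)·(-8) + (6/36)·6 = 41/3
Expected profit = 41/3 − 3 = 32/3

32/3 dollars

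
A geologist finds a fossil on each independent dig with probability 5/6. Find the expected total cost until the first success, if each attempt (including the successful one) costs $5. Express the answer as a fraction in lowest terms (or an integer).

E[#attempts] = 1/p = 6/5; E[cost] = 5·6/5 = 6.

$6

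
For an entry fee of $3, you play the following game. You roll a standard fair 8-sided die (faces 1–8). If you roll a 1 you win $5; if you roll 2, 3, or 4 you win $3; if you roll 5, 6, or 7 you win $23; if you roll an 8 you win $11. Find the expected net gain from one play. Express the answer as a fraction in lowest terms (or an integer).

E[payout] = (3/8)·3 + (1/8)·5 + (1/8)·11 + (3/8)·23 = 47/4
Expected profit = 47/4 − 3 = 35/4

35/4 dollars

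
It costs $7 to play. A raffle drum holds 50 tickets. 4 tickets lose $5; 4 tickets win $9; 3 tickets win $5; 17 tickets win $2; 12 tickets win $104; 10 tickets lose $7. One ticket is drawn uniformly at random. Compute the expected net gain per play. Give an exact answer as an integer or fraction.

893/50 dollars

E[payout] = (4/50)·(-5) + (4/50)·9 + (3/50)·5 + (17/50)·2 + (12/50)·104 + (10/50)·(-7) = 1243/50
Expected profit = 1243/50 − 7 = 893/50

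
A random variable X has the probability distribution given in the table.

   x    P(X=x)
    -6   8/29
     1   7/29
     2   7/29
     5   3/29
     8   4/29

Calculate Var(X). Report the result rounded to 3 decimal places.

E[X] = (8/29)·(-6) + (7/29)·1 + (7/29)·2 + (3/29)·5 + (4/29)·8 = 20/29
E[X²] = (8/29)·36 + (7/29)·1 + (7/29)·4 + (3/29)·25 + (4/29)·64 = 654/29
Var(X) = 654/29 − (20/29)² = 18566/841 ≈ 22.076

22.076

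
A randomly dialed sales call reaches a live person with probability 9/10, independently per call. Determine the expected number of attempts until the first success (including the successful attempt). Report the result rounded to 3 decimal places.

For a geometric distribution, E[trials] = 1/p = 1/(9/10) = 10/9.
≈ 1.111

1.111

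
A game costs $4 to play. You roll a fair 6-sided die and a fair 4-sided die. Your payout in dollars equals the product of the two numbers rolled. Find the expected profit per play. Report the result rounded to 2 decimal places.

Distribution of the product of the two numbers rolled: 1 w.p. 1/24, 2 w.p. 1/12, 3 w.p. 1/12, 4 w.p. 1/8, 5 w.p. 1/24, 6 w.p. 1/8, …
E[payout] = (1/24)·1 + (1/12)·2 + (1/12)·3 + (1/8)·4 + (1/24)·5 + (1/8)·6 + (1/12)·8 + (1/24)·9 + (1/24)·10 + (1/8)·12 + (1/24)·15 + (1/24)·16 + (1/24)·18 + (1/24)·20 + (1/24)·24 = 35/4
Expected profit = 35/4 − 4 = 19/4 ≈ $4.75

$4.75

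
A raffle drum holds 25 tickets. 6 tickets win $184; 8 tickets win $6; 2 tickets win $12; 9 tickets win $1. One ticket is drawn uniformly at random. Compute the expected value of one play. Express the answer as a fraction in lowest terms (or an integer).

E[payout] = (6/25)·184 + (8/25)·6 + (2/25)·12 + (9/25)·1 = 237/5

237/5 dollars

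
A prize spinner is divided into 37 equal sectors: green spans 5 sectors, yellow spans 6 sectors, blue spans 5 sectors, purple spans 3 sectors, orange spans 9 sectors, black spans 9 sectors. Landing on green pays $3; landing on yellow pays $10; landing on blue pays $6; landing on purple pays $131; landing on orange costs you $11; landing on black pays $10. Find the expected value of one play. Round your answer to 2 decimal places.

$13.22

E[payout] = (5/37)·3 + (6/37)·10 + (5/37)·6 + (3/37)·131 + (9/37)·(-11) + (9/37)·10 = 489/37
≈ $13.22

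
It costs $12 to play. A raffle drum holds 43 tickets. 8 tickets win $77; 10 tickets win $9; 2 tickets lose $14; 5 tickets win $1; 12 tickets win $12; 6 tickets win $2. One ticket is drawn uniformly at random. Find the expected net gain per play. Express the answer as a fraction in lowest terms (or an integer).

E[payout] = (8/43)·77 + (10/43)·9 + (2/43)·(-14) + (5/43)·1 + (12/43)·12 + (6/43)·2 = 839/43
Expected profit = 839/43 − 12 = 323/43

323/43 dollars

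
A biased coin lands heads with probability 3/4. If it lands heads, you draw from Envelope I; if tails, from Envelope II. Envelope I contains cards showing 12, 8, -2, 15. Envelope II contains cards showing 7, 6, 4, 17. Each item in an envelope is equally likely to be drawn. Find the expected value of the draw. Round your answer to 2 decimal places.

8.31

E[X | Envelope I] = (12 + 8 − 2 + 15)/4 = 33/4
E[X | Envelope II] = (7 + 6 + 4 + 17)/4 = 17/2
E[X] = (3/4)·33/4 + (1/4)·17/2 = 133/16 ≈ 8.31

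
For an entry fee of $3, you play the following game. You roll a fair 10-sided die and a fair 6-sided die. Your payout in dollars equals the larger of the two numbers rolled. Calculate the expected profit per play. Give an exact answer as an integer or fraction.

37/12 dollars

Distribution of the larger of the two numbers rolled: 1 w.p. 1/60, 2 w.p. 1/20, 3 w.p. 1/12, 4 w.p. 7/60, 5 w.p. 3/20, 6 w.p. 11/60, …
E[payout] = (1/60)·1 + (1/20)·2 + (1/12)·3 + (7/60)·4 + (3/20)·5 + (11/60)·6 + (1/10)·7 + (1/10)·8 + (1/10)·9 + (1/10)·10 = 73/12
Expected profit = 73/12 − 3 = 37/12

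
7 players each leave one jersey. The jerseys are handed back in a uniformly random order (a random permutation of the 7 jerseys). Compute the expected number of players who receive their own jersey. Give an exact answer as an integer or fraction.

1

Let Xᵢ = 1 if person i gets their own jersey. For each i, P(Xᵢ=1) = 1/7.
By linearity of expectation, E[X₁+…+X_7] = 7·(1/7) = 1.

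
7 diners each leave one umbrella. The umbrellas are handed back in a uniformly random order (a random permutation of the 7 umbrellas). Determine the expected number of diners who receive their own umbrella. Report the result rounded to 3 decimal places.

1.000

Let Xᵢ = 1 if person i gets their own umbrella. For each i, P(Xᵢ=1) = 1/7.
By linearity of expectation, E[X₁+…+X_7] = 7·(1/7) = 1.
≈ 1.000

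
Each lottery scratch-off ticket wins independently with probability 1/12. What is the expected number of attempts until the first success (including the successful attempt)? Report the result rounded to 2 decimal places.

12.00

For a geometric distribution, E[trials] = 1/p = 1/(1/12) = 12.
≈ 12.00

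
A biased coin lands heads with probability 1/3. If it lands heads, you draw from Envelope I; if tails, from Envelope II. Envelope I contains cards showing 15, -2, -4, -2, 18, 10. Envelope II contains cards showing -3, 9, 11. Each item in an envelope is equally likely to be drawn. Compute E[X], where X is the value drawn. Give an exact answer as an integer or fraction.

E[X | Envelope I] = (15 − 2 − 4 − 2 + 18 + 10)/6 = 35/6
E[X | Envelope II] = (-3 + 9 + 11)/3 = 17/3
E[X] = (1/3)·35/6 + (2/3)·17/3 = 103/18

103/18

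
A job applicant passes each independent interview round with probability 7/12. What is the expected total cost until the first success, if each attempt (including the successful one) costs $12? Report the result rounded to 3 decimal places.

$20.571

E[#attempts] = 1/p = 12/7; E[cost] = 12·12/7 = 144/7.
≈ 20.571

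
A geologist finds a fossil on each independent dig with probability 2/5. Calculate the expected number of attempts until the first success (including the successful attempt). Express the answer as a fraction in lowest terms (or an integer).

5/2

For a geometric distribution, E[trials] = 1/p = 1/(2/5) = 5/2.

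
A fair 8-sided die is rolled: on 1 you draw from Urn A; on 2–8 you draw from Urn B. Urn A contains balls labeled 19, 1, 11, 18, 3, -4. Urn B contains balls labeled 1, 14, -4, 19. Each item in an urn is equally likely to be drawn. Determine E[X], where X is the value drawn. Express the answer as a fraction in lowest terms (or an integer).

121/16

E[X | Urn A] = (19 + 1 + 11 + 18 + 3 − 4)/6 = 8
E[X | Urn B] = (1 + 14 − 4 + 19)/4 = 15/2
E[X] = (1/8)·8 + (7/8)·15/2 = 121/16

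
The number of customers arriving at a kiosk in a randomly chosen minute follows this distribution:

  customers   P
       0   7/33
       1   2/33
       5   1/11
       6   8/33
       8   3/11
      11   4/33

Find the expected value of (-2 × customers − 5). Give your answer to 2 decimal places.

E[-2x-5] = (7/33)·(-5) + (2/33)·(-7) + (1/11)·(-15) + (8/33)·(-17) + (3/11)·(-21) + (4/33)·(-27)
     = -527/33 ≈ -15.97

-15.97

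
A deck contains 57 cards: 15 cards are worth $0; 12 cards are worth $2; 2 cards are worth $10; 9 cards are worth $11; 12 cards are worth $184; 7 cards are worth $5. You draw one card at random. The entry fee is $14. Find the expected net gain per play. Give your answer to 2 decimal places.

E[payout] = (15/57)·0 + (12/57)·2 + (2/57)·10 + (9/57)·11 + (12/57)·184 + (7/57)·5 = 2386/57
Expected profit = 2386/57 − 14 = 1588/57 ≈ $27.86

$27.86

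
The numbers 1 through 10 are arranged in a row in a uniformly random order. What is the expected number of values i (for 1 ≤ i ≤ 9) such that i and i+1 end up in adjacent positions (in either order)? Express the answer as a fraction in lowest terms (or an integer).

9/5

For each i ∈ {1,…,9}, let Xᵢ = 1 if i and i+1 are adjacent. P(Xᵢ=1) = 2·(10−1)!/10! = 2/10.
By linearity, E[ΣXᵢ] = (9)·(2/10) = 9/5.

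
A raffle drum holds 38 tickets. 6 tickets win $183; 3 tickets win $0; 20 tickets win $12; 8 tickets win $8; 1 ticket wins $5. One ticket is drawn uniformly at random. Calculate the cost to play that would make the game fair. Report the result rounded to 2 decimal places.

$37.03

E[payout] = (6/38)·183 + (3/38)·0 + (20/38)·12 + (8/38)·8 + (1/38)·5 = 1407/38
Fair fee = E[payout] = 1407/38 ≈ $37.03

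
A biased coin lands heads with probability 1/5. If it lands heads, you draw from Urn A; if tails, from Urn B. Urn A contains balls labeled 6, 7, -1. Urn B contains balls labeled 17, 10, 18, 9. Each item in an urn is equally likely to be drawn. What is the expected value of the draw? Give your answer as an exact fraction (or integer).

58/5

E[X | Urn A] = (6 + 7 − 1)/3 = 4
E[X | Urn B] = (17 + 10 + 18 + 9)/4 = 27/2
E[X] = (1/5)·4 + (4/5)·27/2 = 58/5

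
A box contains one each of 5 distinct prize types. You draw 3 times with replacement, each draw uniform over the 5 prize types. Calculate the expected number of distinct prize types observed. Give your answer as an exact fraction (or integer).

61/25

Let Xⱼ=1 if type j appears at least once. P(Xⱼ=1) = 1 − ((5−1)/5)^3 = 61/125.
E[#distinct] = 5·61/125 = 61/25.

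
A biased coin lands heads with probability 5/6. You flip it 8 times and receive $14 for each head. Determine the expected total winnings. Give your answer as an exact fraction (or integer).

280/3 dollars

E[#heads] = 8·5/6 = 20/3 (linearity over flips).
E[winnings] = 14·20/3 = 280/3.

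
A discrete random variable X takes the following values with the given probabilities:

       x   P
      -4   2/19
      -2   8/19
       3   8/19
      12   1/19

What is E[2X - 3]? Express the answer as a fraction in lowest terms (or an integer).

-33/19

E[2x-3] = (2/19)·(-11) + (8/19)·(-7) + (8/19)·3 + (1/19)·21
     = -33/19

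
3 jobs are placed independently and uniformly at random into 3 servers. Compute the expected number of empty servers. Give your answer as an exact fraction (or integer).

8/9

Let Xⱼ=1 if server j is empty. P(Xⱼ=1) = ((3-1)/3)^3 = 8/27.
By linearity, E[#empty] = 3·8/27 = 8/9.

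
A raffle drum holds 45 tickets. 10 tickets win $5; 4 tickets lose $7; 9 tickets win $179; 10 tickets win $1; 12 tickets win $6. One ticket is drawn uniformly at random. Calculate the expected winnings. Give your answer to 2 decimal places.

E[payout] = (10/45)·5 + (4/45)·(-7) + (9/45)·179 + (10/45)·1 + (12/45)·6 = 343/9
≈ $38.11

$38.11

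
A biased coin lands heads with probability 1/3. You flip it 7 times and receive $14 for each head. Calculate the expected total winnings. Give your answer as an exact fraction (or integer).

E[#heads] = 7·1/3 = 7/3 (linearity over flips).
E[winnings] = 14·7/3 = 98/3.

98/3 dollars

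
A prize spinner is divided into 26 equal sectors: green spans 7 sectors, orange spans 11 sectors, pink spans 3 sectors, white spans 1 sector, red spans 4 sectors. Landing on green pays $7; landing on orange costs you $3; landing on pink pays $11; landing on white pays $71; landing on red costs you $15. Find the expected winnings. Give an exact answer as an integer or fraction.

30/13 dollars

E[payout] = (7/26)·7 + (11/26)·(-3) + (3/26)·11 + (1/26)·71 + (4/26)·(-15) = 30/13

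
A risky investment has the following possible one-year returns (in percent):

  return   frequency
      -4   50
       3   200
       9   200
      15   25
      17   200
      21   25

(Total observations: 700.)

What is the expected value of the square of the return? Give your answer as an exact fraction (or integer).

1865/14

Total = 700, so P(return=-4) = 50/700, etc.
E[X²] = (1/14)·16 + (2/7)·9 + (2/7)·81 + (1/28)·225 + (2/7)·289 + (1/28)·441
     = 1865/14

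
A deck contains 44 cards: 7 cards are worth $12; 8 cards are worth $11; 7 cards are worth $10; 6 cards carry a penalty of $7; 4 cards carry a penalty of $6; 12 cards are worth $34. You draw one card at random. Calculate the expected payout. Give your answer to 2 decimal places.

$13.27

E[payout] = (7/44)·12 + (8/44)·11 + (7/44)·10 + (6/44)·(-7) + (4/44)·(-6) + (12/44)·34 = 146/11
≈ $13.27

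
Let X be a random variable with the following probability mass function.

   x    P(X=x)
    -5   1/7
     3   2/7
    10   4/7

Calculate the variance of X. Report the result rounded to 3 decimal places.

28.980

E[X] = (1/7)·(-5) + (2/7)·3 + (4/7)·10 = 41/7
E[X²] = (1/7)·25 + (2/7)·9 + (4/7)·100 = 443/7
Var(X) = 443/7 − (41/7)² = 1420/49 ≈ 28.980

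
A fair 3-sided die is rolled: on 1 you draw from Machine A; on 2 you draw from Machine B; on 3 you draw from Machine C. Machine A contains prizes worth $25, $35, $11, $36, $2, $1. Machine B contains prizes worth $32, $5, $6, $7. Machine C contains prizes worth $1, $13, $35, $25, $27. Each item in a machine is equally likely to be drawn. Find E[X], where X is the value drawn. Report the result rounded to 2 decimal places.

E[X | Machine A] = (25 + 35 + 11 + 36 + 2 + 1)/6 = 55/3
E[X | Machine B] = (32 + 5 + 6 + 7)/4 = 25/2
E[X | Machine C] = (1 + 13 + 35 + 25 + 27)/5 = 101/5
E[X] = (1/3)·55/3 + (1/3)·25/2 + (1/3)·101/5 = 1531/90 ≈ 17.01

$17.01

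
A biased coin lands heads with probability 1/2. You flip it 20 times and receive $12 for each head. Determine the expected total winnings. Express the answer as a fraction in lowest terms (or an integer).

E[#heads] = 20·1/2 = 10 (linearity over flips).
E[winnings] = 12·10 = 120.

$120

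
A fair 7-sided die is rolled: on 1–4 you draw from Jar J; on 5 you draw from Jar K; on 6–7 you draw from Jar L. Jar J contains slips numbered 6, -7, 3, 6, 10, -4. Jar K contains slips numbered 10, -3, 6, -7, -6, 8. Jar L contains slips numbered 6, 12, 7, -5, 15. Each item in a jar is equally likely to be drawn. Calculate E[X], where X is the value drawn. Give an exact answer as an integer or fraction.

74/21

E[X | Jar J] = (6 − 7 + 3 + 6 + 10 − 4)/6 = 7/3
E[X | Jar K] = (10 − 3 + 6 − 7 − 6 + 8)/6 = 4/3
E[X | Jar L] = (6 + 12 + 7 − 5 + 15)/5 = 7
E[X] = (4/7)·7/3 + (1/7)·4/3 + (2/7)·7 = 74/21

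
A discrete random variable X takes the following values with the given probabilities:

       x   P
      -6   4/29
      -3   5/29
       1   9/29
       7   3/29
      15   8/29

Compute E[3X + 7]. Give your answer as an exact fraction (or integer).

536/29

E[3x+7] = (4/29)·(-11) + (5/29)·(-2) + (9/29)·10 + (3/29)·28 + (8/29)·52
     = 536/29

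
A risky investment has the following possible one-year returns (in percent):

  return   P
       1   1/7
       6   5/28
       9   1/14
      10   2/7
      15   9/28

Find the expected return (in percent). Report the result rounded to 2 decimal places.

E[X] = (1/7)·1 + (5/28)·6 + (1/14)·9 + (2/7)·10 + (9/28)·15
     = 267/28 ≈ 9.54

9.54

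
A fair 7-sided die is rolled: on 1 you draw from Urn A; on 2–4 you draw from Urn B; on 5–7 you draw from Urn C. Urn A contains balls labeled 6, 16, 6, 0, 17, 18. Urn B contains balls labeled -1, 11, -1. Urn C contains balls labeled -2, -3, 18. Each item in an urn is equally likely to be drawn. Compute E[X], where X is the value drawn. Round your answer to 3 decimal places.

E[X | Urn A] = (6 + 16 + 6 + 0 + 17 + 18)/6 = 21/2
E[X | Urn B] = (-1 + 11 − 1)/3 = 3
E[X | Urn C] = (-2 − 3 + 18)/3 = 13/3
E[X] = (1/7)·21/2 + (3/7)·3 + (3/7)·13/3 = 65/14 ≈ 4.643

4.643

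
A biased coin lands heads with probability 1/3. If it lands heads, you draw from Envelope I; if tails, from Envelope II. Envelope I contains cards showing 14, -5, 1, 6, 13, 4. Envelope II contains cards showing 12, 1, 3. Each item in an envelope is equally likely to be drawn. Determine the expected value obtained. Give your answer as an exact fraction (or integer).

E[X | Envelope I] = (14 − 5 + 1 + 6 + 13 + 4)/6 = 11/2
E[X | Envelope II] = (12 + 1 + 3)/3 = 16/3
E[X] = (1/3)·11/2 + (2/3)·16/3 = 97/18

97/18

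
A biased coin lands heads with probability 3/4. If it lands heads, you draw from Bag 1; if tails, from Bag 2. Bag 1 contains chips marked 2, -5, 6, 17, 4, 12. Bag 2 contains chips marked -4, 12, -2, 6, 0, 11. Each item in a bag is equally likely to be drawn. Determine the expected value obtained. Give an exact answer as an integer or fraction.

E[X | Bag 1] = (2 − 5 + 6 + 17 + 4 + 12)/6 = 6
E[X | Bag 2] = (-4 + 12 − 2 + 6 + 0 + 11)/6 = 23/6
E[X] = (3/4)·6 + (1/4)·23/6 = 131/24

131/24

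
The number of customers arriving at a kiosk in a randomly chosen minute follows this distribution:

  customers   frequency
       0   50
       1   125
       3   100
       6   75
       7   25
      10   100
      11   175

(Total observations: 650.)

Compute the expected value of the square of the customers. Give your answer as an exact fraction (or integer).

Total = 650, so P(customers=0) = 50/650, etc.
E[X²] = (1/13)·0 + (5/26)·1 + (2/13)·9 + (3/26)·36 + (1/26)·49 + (2/13)·100 + (7/26)·121
     = 1445/26

1445/26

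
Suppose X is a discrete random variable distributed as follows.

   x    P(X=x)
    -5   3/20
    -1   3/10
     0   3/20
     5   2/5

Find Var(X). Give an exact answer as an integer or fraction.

5259/400

E[X] = (3/20)·(-5) + (3/10)·(-1) + (3/20)·0 + (2/5)·5 = 19/20
E[X²] = (3/20)·25 + (3/10)·1 + (3/20)·0 + (2/5)·25 = 281/20
Var(X) = 281/20 − (19/20)² = 5259/400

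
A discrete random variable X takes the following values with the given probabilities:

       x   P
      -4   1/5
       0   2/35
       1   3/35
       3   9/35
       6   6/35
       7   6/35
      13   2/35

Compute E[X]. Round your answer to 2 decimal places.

E[X] = (1/5)·(-4) + (2/35)·0 + (3/35)·1 + (9/35)·3 + (6/35)·6 + (6/35)·7 + (2/35)·13
     = 106/35 ≈ 3.03

3.03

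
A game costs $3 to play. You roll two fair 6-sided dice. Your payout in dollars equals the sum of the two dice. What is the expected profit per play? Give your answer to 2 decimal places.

$4.00

Distribution of the sum of the two dice: 2 w.p. 1/36, 3 w.p. 1/18, 4 w.p. 1/12, 5 w.p. 1/9, 6 w.p. 5/36, 7 w.p. 1/6, …
E[payout] = (1/36)·2 + (1/18)·3 + (1/12)·4 + (1/9)·5 + (5/36)·6 + (1/6)·7 + (5/36)·8 + (1/9)·9 + (1/12)·10 + (1/18)·11 + (1/36)·12 = 7
Expected profit = 7 − 3 = 4 ≈ $4.00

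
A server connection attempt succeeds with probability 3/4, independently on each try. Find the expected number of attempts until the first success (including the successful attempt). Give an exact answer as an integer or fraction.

For a geometric distribution, E[trials] = 1/p = 1/(3/4) = 4/3.

4/3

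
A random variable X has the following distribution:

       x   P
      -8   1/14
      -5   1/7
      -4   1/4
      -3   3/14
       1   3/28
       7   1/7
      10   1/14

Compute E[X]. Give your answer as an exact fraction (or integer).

-31/28

E[X] = (1/14)·(-8) + (1/7)·(-5) + (1/4)·(-4) + (3/14)·(-3) + (3/28)·1 + (1/7)·7 + (1/14)·10
     = -31/28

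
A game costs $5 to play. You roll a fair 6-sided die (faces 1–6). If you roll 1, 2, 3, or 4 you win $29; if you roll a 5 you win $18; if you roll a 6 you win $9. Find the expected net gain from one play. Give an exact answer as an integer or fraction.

113/6 dollars

E[payout] = (1/6)·9 + (1/6)·18 + (2/3)·29 = 143/6
Expected profit = 143/6 − 5 = 113/6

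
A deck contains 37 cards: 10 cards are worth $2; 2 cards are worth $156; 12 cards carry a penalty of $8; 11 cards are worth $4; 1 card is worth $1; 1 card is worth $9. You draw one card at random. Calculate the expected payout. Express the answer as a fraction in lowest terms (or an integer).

E[payout] = (10/37)·2 + (2/37)·156 + (12/37)·(-8) + (11/37)·4 + (1/37)·1 + (1/37)·9 = 290/37

290/37 dollars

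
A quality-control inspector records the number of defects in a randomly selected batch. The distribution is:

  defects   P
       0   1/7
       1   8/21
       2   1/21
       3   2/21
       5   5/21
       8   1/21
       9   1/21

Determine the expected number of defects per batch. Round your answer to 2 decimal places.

E[X] = (1/7)·0 + (8/21)·1 + (1/21)·2 + (2/21)·3 + (5/21)·5 + (1/21)·8 + (1/21)·9
     = 58/21 ≈ 2.76

2.76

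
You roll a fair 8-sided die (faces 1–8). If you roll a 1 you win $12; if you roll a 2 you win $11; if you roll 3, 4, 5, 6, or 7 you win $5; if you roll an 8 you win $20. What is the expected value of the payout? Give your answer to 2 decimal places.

E[payout] = (5/8)·5 + (1/8)·11 + (1/8)·12 + (1/8)·20 = 17/2
≈ $8.50

$8.50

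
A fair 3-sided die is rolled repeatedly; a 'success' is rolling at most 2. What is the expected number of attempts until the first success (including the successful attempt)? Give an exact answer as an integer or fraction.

For a geometric distribution, E[trials] = 1/p = 1/(2/3) = 3/2.

3/2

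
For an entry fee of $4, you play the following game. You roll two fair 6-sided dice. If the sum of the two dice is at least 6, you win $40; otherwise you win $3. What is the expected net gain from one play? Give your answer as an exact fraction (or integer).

463/18 dollars

E[payout] = (5/18)·3 + (13/18)·40 = 535/18
Expected profit = 535/18 − 4 = 463/18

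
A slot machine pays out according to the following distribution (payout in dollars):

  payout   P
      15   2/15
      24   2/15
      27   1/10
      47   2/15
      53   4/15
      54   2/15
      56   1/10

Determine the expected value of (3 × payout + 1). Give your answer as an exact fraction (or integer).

1243/10

E[3x+1] = (2/15)·46 + (2/15)·73 + (1/10)·82 + (2/15)·142 + (4/15)·160 + (2/15)·163 + (1/10)·169
     = 1243/10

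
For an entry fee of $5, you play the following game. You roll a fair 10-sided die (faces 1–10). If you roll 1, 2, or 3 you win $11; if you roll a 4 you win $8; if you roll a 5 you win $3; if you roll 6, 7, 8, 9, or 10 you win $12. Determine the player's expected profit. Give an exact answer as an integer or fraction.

E[payout] = (1/10)·3 + (1/10)·8 + (3/10)·11 + (1/2)·12 = 52/5
Expected profit = 52/5 − 5 = 27/5

27/5 dollars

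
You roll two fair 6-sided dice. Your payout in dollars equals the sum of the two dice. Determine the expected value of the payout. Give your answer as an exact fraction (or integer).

Distribution of the sum of the two dice: 2 w.p. 1/36, 3 w.p. 1/18, 4 w.p. 1/12, 5 w.p. 1/9, 6 w.p. 5/36, 7 w.p. 1/6, …
E[payout] = (1/36)·2 + (1/18)·3 + (1/12)·4 + (1/9)·5 + (5/36)·6 + (1/6)·7 + (5/36)·8 + (1/9)·9 + (1/12)·10 + (1/18)·11 + (1/36)·12 = 7

$7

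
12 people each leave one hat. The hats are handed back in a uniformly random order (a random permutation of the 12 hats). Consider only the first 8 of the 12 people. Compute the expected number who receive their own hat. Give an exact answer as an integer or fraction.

Let Xᵢ = 1 if person i gets their own hat. For each i, P(Xᵢ=1) = 1/12.
By linearity of expectation, E[X₁+…+X_8] = 8·(1/12) = 2/3.

2/3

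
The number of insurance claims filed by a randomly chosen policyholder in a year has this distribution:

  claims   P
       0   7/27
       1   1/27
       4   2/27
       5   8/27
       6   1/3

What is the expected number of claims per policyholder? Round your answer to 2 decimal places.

E[X] = (7/27)·0 + (1/27)·1 + (2/27)·4 + (8/27)·5 + (1/3)·6
     = 103/27 ≈ 3.81

3.81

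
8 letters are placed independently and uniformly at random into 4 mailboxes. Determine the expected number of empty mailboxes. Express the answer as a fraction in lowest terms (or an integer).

Let Xⱼ=1 if mailbox j is empty. P(Xⱼ=1) = ((4-1)/4)^8 = 6561/65536.
By linearity, E[#empty] = 4·6561/65536 = 6561/16384.

6561/16384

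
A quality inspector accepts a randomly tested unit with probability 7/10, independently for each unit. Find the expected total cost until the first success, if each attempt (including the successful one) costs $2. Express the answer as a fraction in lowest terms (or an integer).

E[#attempts] = 1/p = 10/7; E[cost] = 2·10/7 = 20/7.

20/7 dollars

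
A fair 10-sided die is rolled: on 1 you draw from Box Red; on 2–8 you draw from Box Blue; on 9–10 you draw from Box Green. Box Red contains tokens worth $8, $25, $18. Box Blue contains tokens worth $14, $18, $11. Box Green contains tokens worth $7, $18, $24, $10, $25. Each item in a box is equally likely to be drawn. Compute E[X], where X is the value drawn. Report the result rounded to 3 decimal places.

E[X | Box Red] = (8 + 25 + 18)/3 = 17
E[X | Box Blue] = (14 + 18 + 11)/3 = 43/3
E[X | Box Green] = (7 + 18 + 24 + 10 + 25)/5 = 84/5
E[X] = (1/10)·17 + (7/10)·43/3 + (1/5)·84/5 = 1132/75 ≈ 15.093

$15.093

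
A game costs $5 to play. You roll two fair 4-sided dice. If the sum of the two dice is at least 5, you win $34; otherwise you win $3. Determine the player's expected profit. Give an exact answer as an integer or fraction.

E[payout] = (3/8)·3 + (5/8)·34 = 179/8
Expected profit = 179/8 − 5 = 139/8

139/8 dollars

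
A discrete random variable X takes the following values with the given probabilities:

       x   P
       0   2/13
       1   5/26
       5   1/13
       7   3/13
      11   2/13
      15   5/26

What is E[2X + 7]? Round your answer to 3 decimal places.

E[2x+7] = (2/13)·7 + (5/26)·9 + (1/13)·17 + (3/13)·21 + (2/13)·29 + (5/26)·37
     = 267/13 ≈ 20.538

20.538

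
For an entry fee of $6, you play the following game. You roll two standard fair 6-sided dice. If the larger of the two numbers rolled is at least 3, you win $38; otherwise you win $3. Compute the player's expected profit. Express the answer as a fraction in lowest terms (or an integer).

253/9 dollars

E[payout] = (1/9)·3 + (8/9)·38 = 307/9
Expected profit = 307/9 − 6 = 253/9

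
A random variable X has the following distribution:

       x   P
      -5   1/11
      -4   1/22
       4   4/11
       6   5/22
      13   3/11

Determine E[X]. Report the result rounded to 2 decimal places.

E[X] = (1/11)·(-5) + (1/22)·(-4) + (4/11)·4 + (5/22)·6 + (3/11)·13
     = 63/11 ≈ 5.73

5.73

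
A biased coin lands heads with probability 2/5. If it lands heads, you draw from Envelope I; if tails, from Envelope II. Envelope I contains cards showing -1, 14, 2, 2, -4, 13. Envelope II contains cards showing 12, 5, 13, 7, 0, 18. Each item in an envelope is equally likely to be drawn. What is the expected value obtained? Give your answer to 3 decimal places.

E[X | Envelope I] = (-1 + 14 + 2 + 2 − 4 + 13)/6 = 13/3
E[X | Envelope II] = (12 + 5 + 13 + 7 + 0 + 18)/6 = 55/6
E[X] = (2/5)·13/3 + (3/5)·55/6 = 217/30 ≈ 7.233

7.233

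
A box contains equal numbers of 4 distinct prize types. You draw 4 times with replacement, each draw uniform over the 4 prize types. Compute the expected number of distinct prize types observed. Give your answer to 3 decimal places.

Let Xⱼ=1 if type j appears at least once. P(Xⱼ=1) = 1 − ((4−1)/4)^4 = 175/256.
E[#distinct] = 4·175/256 = 175/64.
≈ 2.734

2.734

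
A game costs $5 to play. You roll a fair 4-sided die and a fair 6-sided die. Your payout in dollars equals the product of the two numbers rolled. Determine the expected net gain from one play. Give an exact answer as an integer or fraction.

15/4 dollars

Distribution of the product of the two numbers rolled: 1 w.p. 1/24, 2 w.p. 1/12, 3 w.p. 1/12, 4 w.p. 1/8, 5 w.p. 1/24, 6 w.p. 1/8, …
E[payout] = (1/24)·1 + (1/12)·2 + (1/12)·3 + (1/8)·4 + (1/24)·5 + (1/8)·6 + (1/12)·8 + (1/24)·9 + (1/24)·10 + (1/8)·12 + (1/24)·15 + (1/24)·16 + (1/24)·18 + (1/24)·20 + (1/24)·24 = 35/4
Expected profit = 35/4 − 5 = 15/4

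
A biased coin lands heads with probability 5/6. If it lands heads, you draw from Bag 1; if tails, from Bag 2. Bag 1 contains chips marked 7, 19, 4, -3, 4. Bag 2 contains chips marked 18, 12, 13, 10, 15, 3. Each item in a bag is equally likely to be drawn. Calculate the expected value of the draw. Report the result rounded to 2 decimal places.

7.14

E[X | Bag 1] = (7 + 19 + 4 − 3 + 4)/5 = 31/5
E[X | Bag 2] = (18 + 12 + 13 + 10 + 15 + 3)/6 = 71/6
E[X] = (5/6)·31/5 + (1/6)·71/6 = 257/36 ≈ 7.14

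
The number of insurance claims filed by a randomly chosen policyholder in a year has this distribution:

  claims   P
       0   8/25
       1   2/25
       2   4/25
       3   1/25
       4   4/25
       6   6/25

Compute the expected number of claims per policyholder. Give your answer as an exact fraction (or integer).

E[X] = (8/25)·0 + (2/25)·1 + (4/25)·2 + (1/25)·3 + (4/25)·4 + (6/25)·6
     = 13/5

13/5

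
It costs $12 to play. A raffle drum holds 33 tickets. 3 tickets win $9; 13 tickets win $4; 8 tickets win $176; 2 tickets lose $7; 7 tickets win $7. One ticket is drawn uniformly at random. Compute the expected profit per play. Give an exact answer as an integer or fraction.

1126/33 dollars

E[payout] = (3/33)·9 + (13/33)·4 + (8/33)·176 + (2/33)·(-7) + (7/33)·7 = 1522/33
Expected profit = 1522/33 − 12 = 1126/33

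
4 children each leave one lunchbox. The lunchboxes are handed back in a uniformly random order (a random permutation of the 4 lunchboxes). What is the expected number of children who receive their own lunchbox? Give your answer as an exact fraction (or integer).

1

Let Xᵢ = 1 if person i gets their own lunchbox. For each i, P(Xᵢ=1) = 1/4.
By linearity of expectation, E[X₁+…+X_4] = 4·(1/4) = 1.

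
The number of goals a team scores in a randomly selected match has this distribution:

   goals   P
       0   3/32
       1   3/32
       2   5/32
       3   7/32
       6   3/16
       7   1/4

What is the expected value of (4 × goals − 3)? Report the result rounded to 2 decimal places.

E[4x-3] = (3/32)·(-3) + (3/32)·1 + (5/32)·5 + (7/32)·9 + (3/16)·21 + (1/4)·25
     = 51/4 ≈ 12.75

12.75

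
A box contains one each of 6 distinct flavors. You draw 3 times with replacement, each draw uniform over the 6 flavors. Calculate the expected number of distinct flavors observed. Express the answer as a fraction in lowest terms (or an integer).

Let Xⱼ=1 if type j appears at least once. P(Xⱼ=1) = 1 − ((6−1)/6)^3 = 91/216.
E[#distinct] = 6·91/216 = 91/36.

91/36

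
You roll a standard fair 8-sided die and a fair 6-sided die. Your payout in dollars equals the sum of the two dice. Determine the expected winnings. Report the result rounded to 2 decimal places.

Distribution of the sum of the two dice: 2 w.p. 1/48, 3 w.p. 1/24, 4 w.p. 1/16, 5 w.p. 1/12, 6 w.p. 5/48, 7 w.p. 1/8, …
E[payout] = (1/48)·2 + (1/24)·3 + (1/16)·4 + (1/12)·5 + (5/48)·6 + (1/8)·7 + (1/8)·8 + (1/8)·9 + (5/48)·10 + (1/12)·11 + (1/16)·12 + (1/24)·13 + (1/48)·14 = 8
≈ $8.00

$8.00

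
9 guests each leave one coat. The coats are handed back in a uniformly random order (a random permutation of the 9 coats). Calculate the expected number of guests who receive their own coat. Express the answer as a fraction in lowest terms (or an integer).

1

Let Xᵢ = 1 if person i gets their own coat. For each i, P(Xᵢ=1) = 1/9.
By linearity of expectation, E[X₁+…+X_9] = 9·(1/9) = 1.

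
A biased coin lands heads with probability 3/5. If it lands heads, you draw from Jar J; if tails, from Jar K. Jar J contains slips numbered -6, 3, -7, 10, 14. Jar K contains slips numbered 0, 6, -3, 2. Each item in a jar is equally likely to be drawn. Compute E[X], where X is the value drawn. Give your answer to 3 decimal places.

E[X | Jar J] = (-6 + 3 − 7 + 10 + 14)/5 = 14/5
E[X | Jar K] = (0 + 6 − 3 + 2)/4 = 5/4
E[X] = (3/5)·14/5 + (2/5)·5/4 = 109/50 ≈ 2.180

2.180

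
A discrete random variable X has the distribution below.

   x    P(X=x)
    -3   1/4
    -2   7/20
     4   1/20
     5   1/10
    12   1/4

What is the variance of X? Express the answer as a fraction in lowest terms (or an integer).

E[X] = (1/4)·(-3) + (7/20)·(-2) + (1/20)·4 + (1/10)·5 + (1/4)·12 = 9/4
E[X²] = (1/4)·9 + (7/20)·4 + (1/20)·16 + (1/10)·25 + (1/4)·144 = 859/20
Var(X) = 859/20 − (9/4)² = 3031/80

3031/80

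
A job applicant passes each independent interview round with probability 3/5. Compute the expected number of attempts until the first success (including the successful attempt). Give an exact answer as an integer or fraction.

For a geometric distribution, E[trials] = 1/p = 1/(3/5) = 5/3.

5/3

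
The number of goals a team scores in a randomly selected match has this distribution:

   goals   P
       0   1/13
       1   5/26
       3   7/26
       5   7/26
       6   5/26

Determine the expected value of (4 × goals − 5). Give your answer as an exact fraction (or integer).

E[4x-5] = (1/13)·(-5) + (5/26)·(-1) + (7/26)·7 + (7/26)·15 + (5/26)·19
     = 9

9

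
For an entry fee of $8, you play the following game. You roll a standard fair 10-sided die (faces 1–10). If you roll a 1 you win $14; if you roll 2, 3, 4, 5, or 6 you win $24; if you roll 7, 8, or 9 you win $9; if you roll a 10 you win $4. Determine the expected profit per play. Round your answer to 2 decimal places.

$8.50

E[payout] = (1/10)·4 + (3/10)·9 + (1/10)·14 + (1/2)·24 = 33/2
Expected profit = 33/2 − 8 = 17/2 ≈ $8.50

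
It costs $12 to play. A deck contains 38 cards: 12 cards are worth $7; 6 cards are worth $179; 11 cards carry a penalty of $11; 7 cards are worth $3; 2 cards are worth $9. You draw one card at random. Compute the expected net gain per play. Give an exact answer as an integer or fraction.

310/19 dollars

E[payout] = (12/38)·7 + (6/38)·179 + (11/38)·(-11) + (7/38)·3 + (2/38)·9 = 538/19
Expected profit = 538/19 − 12 = 310/19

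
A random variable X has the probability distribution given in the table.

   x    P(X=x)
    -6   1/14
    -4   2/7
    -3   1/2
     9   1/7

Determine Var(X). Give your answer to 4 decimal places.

E[X] = (1/14)·(-6) + (2/7)·(-4) + (1/2)·(-3) + (1/7)·9 = -25/14
E[X²] = (1/14)·36 + (2/7)·16 + (1/2)·9 + (1/7)·81 = 325/14
Var(X) = 325/14 − (-25/14)² = 3925/196 ≈ 20.0255

20.0255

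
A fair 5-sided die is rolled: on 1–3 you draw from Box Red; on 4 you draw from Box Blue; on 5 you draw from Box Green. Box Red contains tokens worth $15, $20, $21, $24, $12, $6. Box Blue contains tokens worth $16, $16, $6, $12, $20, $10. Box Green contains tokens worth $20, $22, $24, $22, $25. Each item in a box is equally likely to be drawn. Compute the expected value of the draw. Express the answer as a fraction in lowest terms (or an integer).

E[X | Box Red] = (15 + 20 + 21 + 24 + 12 + 6)/6 = 49/3
E[X | Box Blue] = (16 + 16 + 6 + 12 + 20 + 10)/6 = 40/3
E[X | Box Green] = (20 + 22 + 24 + 22 + 25)/5 = 113/5
E[X] = (3/5)·49/3 + (1/5)·40/3 + (1/5)·113/5 = 1274/75

1274/75 dollars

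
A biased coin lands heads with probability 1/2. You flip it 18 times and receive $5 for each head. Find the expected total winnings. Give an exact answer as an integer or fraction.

E[#heads] = 18·1/2 = 9 (linearity over flips).
E[winnings] = 5·9 = 45.

$45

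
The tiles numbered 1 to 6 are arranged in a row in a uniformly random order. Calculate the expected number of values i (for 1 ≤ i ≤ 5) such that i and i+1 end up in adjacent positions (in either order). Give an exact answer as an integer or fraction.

5/3

For each i ∈ {1,…,5}, let Xᵢ = 1 if i and i+1 are adjacent. P(Xᵢ=1) = 2·(6−1)!/6! = 2/6.
By linearity, E[ΣXᵢ] = (5)·(2/6) = 5/3.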